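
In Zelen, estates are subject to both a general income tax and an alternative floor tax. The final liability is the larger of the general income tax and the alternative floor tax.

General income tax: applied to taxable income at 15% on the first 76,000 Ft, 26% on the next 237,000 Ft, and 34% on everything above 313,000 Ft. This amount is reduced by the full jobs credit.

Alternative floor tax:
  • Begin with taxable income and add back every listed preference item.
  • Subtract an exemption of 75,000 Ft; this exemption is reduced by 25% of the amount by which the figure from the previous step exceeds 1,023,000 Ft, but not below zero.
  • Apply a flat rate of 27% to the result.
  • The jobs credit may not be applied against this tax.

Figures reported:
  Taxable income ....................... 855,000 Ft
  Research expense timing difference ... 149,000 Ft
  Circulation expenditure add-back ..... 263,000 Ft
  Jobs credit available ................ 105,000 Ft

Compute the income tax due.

338,310 Ft

Alternative floor tax:
  Adjusted income: 855,000 Ft + 149,000 Ft + 263,000 Ft = 1,267,000 Ft
  Exemption: 75,000 Ft − 25% × (1,267,000 Ft − 1,023,000 Ft) = 75,000 Ft − 61,000 Ft = 14,000 Ft
  Base: 1,267,000 Ft − 14,000 Ft = 1,253,000 Ft
  1,253,000 Ft × 27% = 338,310 Ft

General income tax:
  76,000 Ft × 15% = 11,400 Ft
  237,000 Ft × 26% = 61,620 Ft
  542,000 Ft × 34% = 184,280 Ft
  → 257,300 Ft
  Less jobs credit 105,000 Ft → 152,300 Ft

338,310 Ft > 152,300 Ft, so the alternative floor tax is the binding amount.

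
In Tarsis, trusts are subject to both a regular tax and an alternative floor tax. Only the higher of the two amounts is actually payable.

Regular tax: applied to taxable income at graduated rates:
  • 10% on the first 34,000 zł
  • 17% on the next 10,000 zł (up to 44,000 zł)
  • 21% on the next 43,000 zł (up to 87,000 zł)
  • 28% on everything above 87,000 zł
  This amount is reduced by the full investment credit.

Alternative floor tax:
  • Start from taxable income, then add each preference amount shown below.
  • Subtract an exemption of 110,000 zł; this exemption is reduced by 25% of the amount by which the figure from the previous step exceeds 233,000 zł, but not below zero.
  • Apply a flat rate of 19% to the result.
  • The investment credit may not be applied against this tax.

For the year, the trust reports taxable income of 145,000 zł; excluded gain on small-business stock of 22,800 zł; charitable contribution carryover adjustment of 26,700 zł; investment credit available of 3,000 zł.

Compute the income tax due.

27,370 zł

Regular tax:
  34,000 zł × 10% = 3,400 zł
  10,000 zł × 17% = 1,700 zł
  43,000 zł × 21% = 9,030 zł
  58,000 zł × 28% = 16,240 zł
  → 30,370 zł
  Less investment credit 3,000 zł → 27,370 zł

Alternative floor tax:
  Adjusted income: 145,000 zł + 22,800 zł + 26,700 zł = 194,500 zł
  Exemption: 194,500 zł ≤ 233,000 zł, so full 110,000 zł applies
  Base: 194,500 zł − 110,000 zł = 84,500 zł
  84,500 zł × 19% = 16,055 zł

27,370 zł > 16,055 zł, so the regular tax governs.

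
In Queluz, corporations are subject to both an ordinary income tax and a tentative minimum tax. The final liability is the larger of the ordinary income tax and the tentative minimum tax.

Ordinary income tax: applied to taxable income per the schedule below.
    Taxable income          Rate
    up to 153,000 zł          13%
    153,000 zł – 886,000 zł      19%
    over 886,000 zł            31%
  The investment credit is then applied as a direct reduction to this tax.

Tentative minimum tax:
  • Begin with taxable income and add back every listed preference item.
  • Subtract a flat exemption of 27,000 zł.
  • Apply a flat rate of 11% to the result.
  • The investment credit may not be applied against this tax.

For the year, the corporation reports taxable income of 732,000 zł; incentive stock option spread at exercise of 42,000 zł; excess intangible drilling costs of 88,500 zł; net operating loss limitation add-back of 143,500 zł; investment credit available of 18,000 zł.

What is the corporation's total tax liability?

Tentative minimum tax:
  Adjusted income: 732,000 zł + 42,000 zł + 88,500 zł + 143,500 zł = 1,006,000 zł
  Less exemption 27,000 zł → base 979,000 zł
  979,000 zł × 11% = 107,690 zł

Ordinary income tax:
  153,000 zł × 13% = 19,890 zł
  579,000 zł × 19% = 110,010 zł
  → 129,900 zł
  Less investment credit 18,000 zł → 111,900 zł

111,900 zł > 107,690 zł, so the ordinary income tax governs.

111,900 zł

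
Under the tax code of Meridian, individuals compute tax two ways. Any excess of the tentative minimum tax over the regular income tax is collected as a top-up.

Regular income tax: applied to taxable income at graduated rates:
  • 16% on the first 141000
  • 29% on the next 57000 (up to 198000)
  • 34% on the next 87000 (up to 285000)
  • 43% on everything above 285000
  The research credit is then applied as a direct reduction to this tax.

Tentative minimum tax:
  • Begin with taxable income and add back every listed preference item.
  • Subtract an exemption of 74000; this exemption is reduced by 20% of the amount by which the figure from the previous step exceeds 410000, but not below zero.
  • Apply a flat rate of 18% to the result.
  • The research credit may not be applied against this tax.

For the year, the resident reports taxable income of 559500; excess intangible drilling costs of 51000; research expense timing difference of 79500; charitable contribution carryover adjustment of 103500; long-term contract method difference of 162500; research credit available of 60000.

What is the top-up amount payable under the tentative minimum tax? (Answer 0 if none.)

45375

Tentative minimum tax:
  Adjusted income: 559500 + 51000 + 79500 + 103500 + 162500 = 956000
  Exemption: 20% × (956000 − 410000) = 109200 ≥ 74000, so the exemption is fully phased out
  Base: 956000 − 0 = 956000
  956000 × 18% = 172080

Regular income tax:
  141000 × 16% = 22560
  57000 × 29% = 16530
  87000 × 34% = 29580
  274500 × 43% = 118035
  → 186705
  Less research credit 60000 → 126705

Excess of tentative minimum tax over regular income tax: 172080 − 126705 = 45375.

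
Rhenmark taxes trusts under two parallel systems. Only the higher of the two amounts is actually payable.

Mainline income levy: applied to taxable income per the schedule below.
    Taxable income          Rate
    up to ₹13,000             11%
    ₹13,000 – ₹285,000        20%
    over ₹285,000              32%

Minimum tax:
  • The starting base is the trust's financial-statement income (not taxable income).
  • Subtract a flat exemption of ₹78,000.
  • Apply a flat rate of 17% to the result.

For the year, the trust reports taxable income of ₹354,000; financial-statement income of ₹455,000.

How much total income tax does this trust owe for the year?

₹77,910

Mainline income levy:
  ₹13,000 × 11% = ₹1,430
  ₹272,000 × 20% = ₹54,400
  ₹69,000 × 32% = ₹22,080
  → ₹77,910

Minimum tax:
  Base (financial-statement income): ₹455,000
  Less exemption ₹78,000 → base ₹377,000
  ₹377,000 × 17% = ₹64,090

₹77,910 > ₹64,090, so the mainline income levy governs.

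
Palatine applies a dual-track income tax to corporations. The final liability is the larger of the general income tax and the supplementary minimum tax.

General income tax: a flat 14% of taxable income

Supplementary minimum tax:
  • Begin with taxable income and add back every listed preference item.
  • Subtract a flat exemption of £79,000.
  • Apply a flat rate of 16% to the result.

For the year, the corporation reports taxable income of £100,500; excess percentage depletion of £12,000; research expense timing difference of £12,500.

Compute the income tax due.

£14,070

Supplementary minimum tax:
  Adjusted income: £100,500 + £12,000 + £12,500 = £125,000
  Less exemption £79,000 → base £46,000
  £46,000 × 16% = £7,360

General income tax:
  £100,500 × 14% = £14,070

£14,070 > £7,360, so the general income tax governs.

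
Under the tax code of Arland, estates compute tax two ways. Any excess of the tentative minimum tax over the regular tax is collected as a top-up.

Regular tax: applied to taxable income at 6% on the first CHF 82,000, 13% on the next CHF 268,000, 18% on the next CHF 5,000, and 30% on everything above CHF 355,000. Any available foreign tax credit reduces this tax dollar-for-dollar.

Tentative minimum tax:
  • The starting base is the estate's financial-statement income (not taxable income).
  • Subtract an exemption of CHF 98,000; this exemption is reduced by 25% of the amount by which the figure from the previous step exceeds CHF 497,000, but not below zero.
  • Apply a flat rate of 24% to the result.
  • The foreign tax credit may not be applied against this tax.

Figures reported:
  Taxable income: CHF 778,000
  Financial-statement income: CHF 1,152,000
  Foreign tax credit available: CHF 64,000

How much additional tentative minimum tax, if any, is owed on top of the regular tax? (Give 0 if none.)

CHF 172,920

Regular tax:
  CHF 82,000 × 6% = CHF 4,920
  CHF 268,000 × 13% = CHF 34,840
  CHF 5,000 × 18% = CHF 900
  CHF 423,000 × 30% = CHF 126,900
  → CHF 167,560
  Less foreign tax credit CHF 64,000 → CHF 103,560

Tentative minimum tax:
  Base (financial-statement income): CHF 1,152,000
  Exemption: 25% × (CHF 1,152,000 − CHF 497,000) = CHF 163,750 ≥ CHF 98,000, so the exemption is fully phased out
  Base: CHF 1,152,000 − CHF 0 = CHF 1,152,000
  CHF 1,152,000 × 24% = CHF 276,480

Excess of tentative minimum tax over regular tax: CHF 276,480 − CHF 103,560 = CHF 172,920.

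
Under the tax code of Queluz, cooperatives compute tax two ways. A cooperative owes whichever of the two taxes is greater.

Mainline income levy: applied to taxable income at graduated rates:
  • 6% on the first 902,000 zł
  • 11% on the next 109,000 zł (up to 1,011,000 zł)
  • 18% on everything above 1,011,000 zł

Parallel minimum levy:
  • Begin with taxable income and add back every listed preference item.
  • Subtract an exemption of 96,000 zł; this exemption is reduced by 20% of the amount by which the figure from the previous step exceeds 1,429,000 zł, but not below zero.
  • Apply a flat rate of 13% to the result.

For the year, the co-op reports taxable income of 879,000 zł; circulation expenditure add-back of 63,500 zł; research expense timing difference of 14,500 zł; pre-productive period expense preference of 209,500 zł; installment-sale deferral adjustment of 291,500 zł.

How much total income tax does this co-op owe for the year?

177,814 zł

Parallel minimum levy:
  Adjusted income: 879,000 zł + 63,500 zł + 14,500 zł + 209,500 zł + 291,500 zł = 1,458,000 zł
  Exemption: 96,000 zł − 20% × (1,458,000 zł − 1,429,000 zł) = 96,000 zł − 5,800 zł = 90,200 zł
  Base: 1,458,000 zł − 90,200 zł = 1,367,800 zł
  1,367,800 zł × 13% = 177,814 zł

Mainline income levy:
  879,000 zł × 6% = 52,740 zł

177,814 zł > 52,740 zł, so the parallel minimum levy is the binding amount.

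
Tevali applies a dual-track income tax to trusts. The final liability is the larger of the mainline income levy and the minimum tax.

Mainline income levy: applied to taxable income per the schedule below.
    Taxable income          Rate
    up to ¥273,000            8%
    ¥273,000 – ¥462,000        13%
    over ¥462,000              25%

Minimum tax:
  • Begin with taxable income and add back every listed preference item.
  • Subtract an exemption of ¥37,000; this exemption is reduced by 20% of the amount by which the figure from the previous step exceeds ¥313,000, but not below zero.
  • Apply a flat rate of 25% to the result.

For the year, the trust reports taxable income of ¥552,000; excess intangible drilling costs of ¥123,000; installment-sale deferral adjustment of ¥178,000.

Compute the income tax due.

Mainline income levy:
  ¥273,000 × 8% = ¥21,840
  ¥189,000 × 13% = ¥24,570
  ¥90,000 × 25% = ¥22,500
  → ¥68,910

Minimum tax:
  Adjusted income: ¥552,000 + ¥123,000 + ¥178,000 = ¥853,000
  Exemption: 20% × (¥853,000 − ¥313,000) = ¥108,000 ≥ ¥37,000, so the exemption is fully phased out
  Base: ¥853,000 − ¥0 = ¥853,000
  ¥853,000 × 25% = ¥213,250

¥213,250 > ¥68,910, so the minimum tax is the binding amount.

¥213,250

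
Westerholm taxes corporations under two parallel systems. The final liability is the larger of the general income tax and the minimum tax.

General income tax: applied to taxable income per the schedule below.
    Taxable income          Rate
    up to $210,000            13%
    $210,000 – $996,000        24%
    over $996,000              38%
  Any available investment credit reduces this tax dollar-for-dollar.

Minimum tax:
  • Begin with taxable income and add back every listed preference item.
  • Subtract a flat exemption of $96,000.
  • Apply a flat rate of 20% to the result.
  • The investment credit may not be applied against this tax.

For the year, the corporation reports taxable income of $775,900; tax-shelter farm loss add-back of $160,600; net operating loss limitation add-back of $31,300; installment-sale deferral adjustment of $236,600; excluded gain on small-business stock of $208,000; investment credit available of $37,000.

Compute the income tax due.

Minimum tax:
  Adjusted income: $775,900 + $160,600 + $31,300 + $236,600 + $208,000 = $1,412,400
  Less exemption $96,000 → base $1,316,400
  $1,316,400 × 20% = $263,280

General income tax:
  $210,000 × 13% = $27,300
  $565,900 × 24% = $135,816
  → $163,116
  Less investment credit $37,000 → $126,116

$263,280 > $126,116, so the minimum tax is the binding amount.

$263,280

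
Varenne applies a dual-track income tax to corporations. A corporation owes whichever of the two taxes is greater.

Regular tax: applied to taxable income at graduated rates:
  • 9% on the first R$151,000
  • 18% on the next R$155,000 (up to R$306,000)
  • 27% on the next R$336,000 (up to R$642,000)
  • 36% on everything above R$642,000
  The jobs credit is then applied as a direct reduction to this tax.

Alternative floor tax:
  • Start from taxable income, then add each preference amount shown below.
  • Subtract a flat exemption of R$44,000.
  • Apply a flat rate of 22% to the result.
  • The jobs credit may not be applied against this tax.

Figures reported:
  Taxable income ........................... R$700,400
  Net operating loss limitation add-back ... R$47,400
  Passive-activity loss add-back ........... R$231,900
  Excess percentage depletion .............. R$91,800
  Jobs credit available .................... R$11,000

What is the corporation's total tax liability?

Alternative floor tax:
  Adjusted income: R$700,400 + R$47,400 + R$231,900 + R$91,800 = R$1,071,500
  Less exemption R$44,000 → base R$1,027,500
  R$1,027,500 × 22% = R$226,050

Regular tax:
  R$151,000 × 9% = R$13,590
  R$155,000 × 18% = R$27,900
  R$336,000 × 27% = R$90,720
  R$58,400 × 36% = R$21,024
  → R$153,234
  Less jobs credit R$11,000 → R$142,234

R$226,050 > R$142,234, so the alternative floor tax is the binding amount.

R$226,050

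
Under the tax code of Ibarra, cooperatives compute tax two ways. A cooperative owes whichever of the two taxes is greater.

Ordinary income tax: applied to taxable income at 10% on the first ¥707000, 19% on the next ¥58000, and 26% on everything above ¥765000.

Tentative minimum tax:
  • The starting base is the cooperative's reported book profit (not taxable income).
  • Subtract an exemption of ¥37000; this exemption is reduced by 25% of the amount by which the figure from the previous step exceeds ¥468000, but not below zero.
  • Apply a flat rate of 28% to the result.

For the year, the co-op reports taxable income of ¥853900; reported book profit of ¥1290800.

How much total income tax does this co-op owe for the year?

Ordinary income tax:
  ¥707000 × 10% = ¥70700
  ¥58000 × 19% = ¥11020
  ¥88900 × 26% = ¥23114
  → ¥104834

Tentative minimum tax:
  Base (reported book profit): ¥1290800
  Exemption: 25% × (¥1290800 − ¥468000) = ¥205700 ≥ ¥37000, so the exemption is fully phased out
  Base: ¥1290800 − ¥0 = ¥1290800
  ¥1290800 × 28% = ¥361424

¥361424 > ¥104834, so the tentative minimum tax is the binding amount.

¥361424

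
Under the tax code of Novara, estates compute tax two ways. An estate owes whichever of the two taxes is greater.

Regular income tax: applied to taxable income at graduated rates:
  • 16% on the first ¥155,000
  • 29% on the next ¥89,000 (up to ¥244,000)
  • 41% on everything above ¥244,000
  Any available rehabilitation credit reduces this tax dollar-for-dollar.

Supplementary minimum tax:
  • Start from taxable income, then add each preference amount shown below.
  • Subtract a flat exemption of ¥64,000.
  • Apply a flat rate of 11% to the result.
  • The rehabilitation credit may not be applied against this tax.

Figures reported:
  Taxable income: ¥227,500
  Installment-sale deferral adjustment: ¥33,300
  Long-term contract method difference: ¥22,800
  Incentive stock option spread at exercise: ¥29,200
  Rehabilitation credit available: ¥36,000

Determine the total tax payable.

Regular income tax:
  ¥155,000 × 16% = ¥24,800
  ¥72,500 × 29% = ¥21,025
  → ¥45,825
  Less rehabilitation credit ¥36,000 → ¥9,825

Supplementary minimum tax:
  Adjusted income: ¥227,500 + ¥33,300 + ¥22,800 + ¥29,200 = ¥312,800
  Less exemption ¥64,000 → base ¥248,800
  ¥248,800 × 11% = ¥27,368

¥27,368 > ¥9,825, so the supplementary minimum tax is the binding amount.

¥27,368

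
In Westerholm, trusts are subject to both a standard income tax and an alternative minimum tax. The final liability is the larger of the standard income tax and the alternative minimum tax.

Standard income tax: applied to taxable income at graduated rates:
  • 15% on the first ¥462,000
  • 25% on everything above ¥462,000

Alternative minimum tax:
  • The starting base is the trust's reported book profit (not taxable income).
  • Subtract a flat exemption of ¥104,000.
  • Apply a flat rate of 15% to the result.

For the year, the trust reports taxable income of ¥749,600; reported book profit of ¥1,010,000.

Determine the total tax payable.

Alternative minimum tax:
  Base (reported book profit): ¥1,010,000
  Less exemption ¥104,000 → base ¥906,000
  ¥906,000 × 15% = ¥135,900

Standard income tax:
  ¥462,000 × 15% = ¥69,300
  ¥287,600 × 25% = ¥71,900
  → ¥141,200

¥141,200 > ¥135,900, so the standard income tax governs.

¥141,200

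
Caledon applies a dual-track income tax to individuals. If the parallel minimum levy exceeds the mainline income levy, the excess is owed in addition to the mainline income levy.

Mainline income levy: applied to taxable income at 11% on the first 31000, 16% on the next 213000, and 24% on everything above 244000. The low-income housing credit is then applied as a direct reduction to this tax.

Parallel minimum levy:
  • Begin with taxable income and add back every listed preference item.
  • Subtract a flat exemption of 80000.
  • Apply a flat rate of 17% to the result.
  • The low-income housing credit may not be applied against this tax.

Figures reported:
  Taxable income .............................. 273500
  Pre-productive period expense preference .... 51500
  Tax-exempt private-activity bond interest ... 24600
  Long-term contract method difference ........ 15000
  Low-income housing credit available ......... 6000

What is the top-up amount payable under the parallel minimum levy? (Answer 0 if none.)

9812

Parallel minimum levy:
  Adjusted income: 273500 + 51500 + 24600 + 15000 = 364600
  Less exemption 80000 → base 284600
  284600 × 17% = 48382

Mainline income levy:
  31000 × 11% = 3410
  213000 × 16% = 34080
  29500 × 24% = 7080
  → 44570
  Less low-income housing credit 6000 → 38570

Excess of parallel minimum levy over mainline income levy: 48382 − 38570 = 9812.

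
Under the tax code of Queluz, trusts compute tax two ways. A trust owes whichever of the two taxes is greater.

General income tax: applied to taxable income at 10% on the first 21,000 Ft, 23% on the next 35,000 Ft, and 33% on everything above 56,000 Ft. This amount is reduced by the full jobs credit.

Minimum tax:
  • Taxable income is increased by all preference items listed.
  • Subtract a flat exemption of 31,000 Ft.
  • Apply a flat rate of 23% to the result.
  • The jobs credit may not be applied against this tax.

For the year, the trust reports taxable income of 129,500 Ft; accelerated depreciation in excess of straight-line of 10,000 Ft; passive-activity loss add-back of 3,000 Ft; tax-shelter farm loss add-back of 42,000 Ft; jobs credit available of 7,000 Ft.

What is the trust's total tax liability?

35,305 Ft

General income tax:
  21,000 Ft × 10% = 2,100 Ft
  35,000 Ft × 23% = 8,050 Ft
  73,500 Ft × 33% = 24,255 Ft
  → 34,405 Ft
  Less jobs credit 7,000 Ft → 27,405 Ft

Minimum tax:
  Adjusted income: 129,500 Ft + 10,000 Ft + 3,000 Ft + 42,000 Ft = 184,500 Ft
  Less exemption 31,000 Ft → base 153,500 Ft
  153,500 Ft × 23% = 35,305 Ft

35,305 Ft > 27,405 Ft, so the minimum tax is the binding amount.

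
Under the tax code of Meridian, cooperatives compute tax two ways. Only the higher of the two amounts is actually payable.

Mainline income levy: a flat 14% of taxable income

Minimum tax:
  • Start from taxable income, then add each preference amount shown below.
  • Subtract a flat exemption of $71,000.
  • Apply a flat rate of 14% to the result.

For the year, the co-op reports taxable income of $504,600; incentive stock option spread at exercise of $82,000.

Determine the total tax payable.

$72,184

Minimum tax:
  Adjusted income: $504,600 + $82,000 = $586,600
  Less exemption $71,000 → base $515,600
  $515,600 × 14% = $72,184

Mainline income levy:
  $504,600 × 14% = $70,644

$72,184 > $70,644, so the minimum tax is the binding amount.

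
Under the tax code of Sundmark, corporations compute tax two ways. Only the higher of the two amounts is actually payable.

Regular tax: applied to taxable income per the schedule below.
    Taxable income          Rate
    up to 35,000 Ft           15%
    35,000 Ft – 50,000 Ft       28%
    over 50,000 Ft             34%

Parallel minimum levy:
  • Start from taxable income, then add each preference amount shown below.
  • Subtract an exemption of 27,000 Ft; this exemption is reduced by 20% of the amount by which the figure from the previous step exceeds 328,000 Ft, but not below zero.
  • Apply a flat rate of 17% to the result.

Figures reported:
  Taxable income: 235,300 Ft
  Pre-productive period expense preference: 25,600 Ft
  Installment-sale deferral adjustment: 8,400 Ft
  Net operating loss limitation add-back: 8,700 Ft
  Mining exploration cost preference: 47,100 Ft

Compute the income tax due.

Regular tax:
  35,000 Ft × 15% = 5,250 Ft
  15,000 Ft × 28% = 4,200 Ft
  185,300 Ft × 34% = 63,002 Ft
  → 72,452 Ft

Parallel minimum levy:
  Adjusted income: 235,300 Ft + 25,600 Ft + 8,400 Ft + 8,700 Ft + 47,100 Ft = 325,100 Ft
  Exemption: 325,100 Ft ≤ 328,000 Ft, so full 27,000 Ft applies
  Base: 325,100 Ft − 27,000 Ft = 298,100 Ft
  298,100 Ft × 17% = 50,677 Ft

72,452 Ft > 50,677 Ft, so the regular tax governs.

72,452 Ft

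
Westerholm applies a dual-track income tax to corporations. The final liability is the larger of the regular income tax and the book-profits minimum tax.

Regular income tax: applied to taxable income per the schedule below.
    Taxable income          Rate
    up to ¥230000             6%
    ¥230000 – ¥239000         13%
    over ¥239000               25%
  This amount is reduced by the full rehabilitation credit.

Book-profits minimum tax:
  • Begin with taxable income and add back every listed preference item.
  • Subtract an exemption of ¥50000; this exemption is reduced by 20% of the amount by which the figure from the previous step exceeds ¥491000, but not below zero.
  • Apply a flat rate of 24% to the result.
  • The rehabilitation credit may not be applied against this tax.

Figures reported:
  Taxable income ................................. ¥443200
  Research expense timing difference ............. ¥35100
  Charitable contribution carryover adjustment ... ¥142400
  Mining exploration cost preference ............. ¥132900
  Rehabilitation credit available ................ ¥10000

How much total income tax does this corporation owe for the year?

¥180864

Book-profits minimum tax:
  Adjusted income: ¥443200 + ¥35100 + ¥142400 + ¥132900 = ¥753600
  Exemption: 20% × (¥753600 − ¥491000) = ¥52520 ≥ ¥50000, so the exemption is fully phased out
  Base: ¥753600 − ¥0 = ¥753600
  ¥753600 × 24% = ¥180864

Regular income tax:
  ¥230000 × 6% = ¥13800
  ¥9000 × 13% = ¥1170
  ¥204200 × 25% = ¥51050
  → ¥66020
  Less rehabilitation credit ¥10000 → ¥56020

¥180864 > ¥56020, so the book-profits minimum tax is the binding amount.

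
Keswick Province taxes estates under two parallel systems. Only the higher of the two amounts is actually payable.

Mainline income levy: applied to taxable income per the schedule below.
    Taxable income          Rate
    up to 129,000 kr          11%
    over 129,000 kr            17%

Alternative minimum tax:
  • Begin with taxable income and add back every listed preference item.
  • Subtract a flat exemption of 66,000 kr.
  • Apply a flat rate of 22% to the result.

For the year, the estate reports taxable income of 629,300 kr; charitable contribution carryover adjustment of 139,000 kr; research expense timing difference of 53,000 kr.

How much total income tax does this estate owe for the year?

Mainline income levy:
  129,000 kr × 11% = 14,190 kr
  500,300 kr × 17% = 85,051 kr
  → 99,241 kr

Alternative minimum tax:
  Adjusted income: 629,300 kr + 139,000 kr + 53,000 kr = 821,300 kr
  Less exemption 66,000 kr → base 755,300 kr
  755,300 kr × 22% = 166,166 kr

166,166 kr > 99,241 kr, so the alternative minimum tax is the binding amount.

166,166 kr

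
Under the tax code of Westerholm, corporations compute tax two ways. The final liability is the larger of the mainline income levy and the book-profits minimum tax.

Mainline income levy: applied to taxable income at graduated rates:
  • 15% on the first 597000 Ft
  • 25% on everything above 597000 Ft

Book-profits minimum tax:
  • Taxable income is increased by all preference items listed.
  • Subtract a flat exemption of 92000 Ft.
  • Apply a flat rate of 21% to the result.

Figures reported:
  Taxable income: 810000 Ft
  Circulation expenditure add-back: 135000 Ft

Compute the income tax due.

Mainline income levy:
  597000 Ft × 15% = 89550 Ft
  213000 Ft × 25% = 53250 Ft
  → 142800 Ft

Book-profits minimum tax:
  Adjusted income: 810000 Ft + 135000 Ft = 945000 Ft
  Less exemption 92000 Ft → base 853000 Ft
  853000 Ft × 21% = 179130 Ft

179130 Ft > 142800 Ft, so the book-profits minimum tax is the binding amount.

179130 Ft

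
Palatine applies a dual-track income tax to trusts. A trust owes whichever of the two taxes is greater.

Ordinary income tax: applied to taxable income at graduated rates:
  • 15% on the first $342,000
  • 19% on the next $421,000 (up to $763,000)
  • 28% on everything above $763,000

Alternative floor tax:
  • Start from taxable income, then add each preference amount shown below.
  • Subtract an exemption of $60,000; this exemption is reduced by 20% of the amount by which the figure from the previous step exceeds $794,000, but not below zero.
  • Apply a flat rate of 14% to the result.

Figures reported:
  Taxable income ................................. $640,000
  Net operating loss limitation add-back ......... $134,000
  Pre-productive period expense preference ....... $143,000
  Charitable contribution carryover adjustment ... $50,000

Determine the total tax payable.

$131,824

Alternative floor tax:
  Adjusted income: $640,000 + $134,000 + $143,000 + $50,000 = $967,000
  Exemption: $60,000 − 20% × ($967,000 − $794,000) = $60,000 − $34,600 = $25,400
  Base: $967,000 − $25,400 = $941,600
  $941,600 × 14% = $131,824

Ordinary income tax:
  $342,000 × 15% = $51,300
  $298,000 × 19% = $56,620
  → $107,920

$131,824 > $107,920, so the alternative floor tax is the binding amount.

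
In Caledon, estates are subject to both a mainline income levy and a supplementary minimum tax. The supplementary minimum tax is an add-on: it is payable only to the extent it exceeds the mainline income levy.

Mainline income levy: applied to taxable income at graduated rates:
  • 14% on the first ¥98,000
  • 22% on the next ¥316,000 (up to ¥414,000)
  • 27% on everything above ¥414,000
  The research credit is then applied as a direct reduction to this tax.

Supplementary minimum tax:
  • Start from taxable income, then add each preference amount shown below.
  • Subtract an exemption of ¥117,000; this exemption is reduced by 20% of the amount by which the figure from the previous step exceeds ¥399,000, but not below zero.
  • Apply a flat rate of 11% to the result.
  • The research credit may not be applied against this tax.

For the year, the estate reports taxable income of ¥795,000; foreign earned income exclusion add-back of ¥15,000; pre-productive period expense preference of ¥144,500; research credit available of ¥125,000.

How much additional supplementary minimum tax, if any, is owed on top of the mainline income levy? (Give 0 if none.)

Mainline income levy:
  ¥98,000 × 14% = ¥13,720
  ¥316,000 × 22% = ¥69,520
  ¥381,000 × 27% = ¥102,870
  → ¥186,110
  Less research credit ¥125,000 → ¥61,110

Supplementary minimum tax:
  Adjusted income: ¥795,000 + ¥15,000 + ¥144,500 = ¥954,500
  Exemption: ¥117,000 − 20% × (¥954,500 − ¥399,000) = ¥117,000 − ¥111,100 = ¥5,900
  Base: ¥954,500 − ¥5,900 = ¥948,600
  ¥948,600 × 11% = ¥104,346

Excess of supplementary minimum tax over mainline income levy: ¥104,346 − ¥61,110 = ¥43,236.

¥43,236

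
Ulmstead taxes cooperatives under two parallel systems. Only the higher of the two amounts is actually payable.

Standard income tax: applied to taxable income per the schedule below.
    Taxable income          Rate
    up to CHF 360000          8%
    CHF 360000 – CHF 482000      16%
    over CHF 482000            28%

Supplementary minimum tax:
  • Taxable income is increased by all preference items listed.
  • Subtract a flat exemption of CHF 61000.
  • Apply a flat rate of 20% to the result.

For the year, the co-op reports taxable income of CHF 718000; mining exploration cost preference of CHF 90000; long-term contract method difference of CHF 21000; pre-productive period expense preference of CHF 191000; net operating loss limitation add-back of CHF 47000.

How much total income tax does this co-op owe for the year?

Standard income tax:
  CHF 360000 × 8% = CHF 28800
  CHF 122000 × 16% = CHF 19520
  CHF 236000 × 28% = CHF 66080
  → CHF 114400

Supplementary minimum tax:
  Adjusted income: CHF 718000 + CHF 90000 + CHF 21000 + CHF 191000 + CHF 47000 = CHF 1067000
  Less exemption CHF 61000 → base CHF 1006000
  CHF 1006000 × 20% = CHF 201200

CHF 201200 > CHF 114400, so the supplementary minimum tax is the binding amount.

CHF 201200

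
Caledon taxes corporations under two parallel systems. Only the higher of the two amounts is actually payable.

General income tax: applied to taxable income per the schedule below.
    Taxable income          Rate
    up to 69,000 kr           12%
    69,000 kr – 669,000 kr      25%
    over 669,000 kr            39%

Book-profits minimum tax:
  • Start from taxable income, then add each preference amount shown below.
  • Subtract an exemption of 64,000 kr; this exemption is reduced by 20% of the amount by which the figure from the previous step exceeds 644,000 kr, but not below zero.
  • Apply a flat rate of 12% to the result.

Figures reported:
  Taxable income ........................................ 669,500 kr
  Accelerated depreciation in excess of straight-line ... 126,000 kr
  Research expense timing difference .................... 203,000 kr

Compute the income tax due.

General income tax:
  69,000 kr × 12% = 8,280 kr
  600,000 kr × 25% = 150,000 kr
  500 kr × 39% = 195 kr
  → 158,475 kr

Book-profits minimum tax:
  Adjusted income: 669,500 kr + 126,000 kr + 203,000 kr = 998,500 kr
  Exemption: 20% × (998,500 kr − 644,000 kr) = 70,900 kr ≥ 64,000 kr, so the exemption is fully phased out
  Base: 998,500 kr − 0 kr = 998,500 kr
  998,500 kr × 12% = 119,820 kr

158,475 kr > 119,820 kr, so the general income tax governs.

158,475 kr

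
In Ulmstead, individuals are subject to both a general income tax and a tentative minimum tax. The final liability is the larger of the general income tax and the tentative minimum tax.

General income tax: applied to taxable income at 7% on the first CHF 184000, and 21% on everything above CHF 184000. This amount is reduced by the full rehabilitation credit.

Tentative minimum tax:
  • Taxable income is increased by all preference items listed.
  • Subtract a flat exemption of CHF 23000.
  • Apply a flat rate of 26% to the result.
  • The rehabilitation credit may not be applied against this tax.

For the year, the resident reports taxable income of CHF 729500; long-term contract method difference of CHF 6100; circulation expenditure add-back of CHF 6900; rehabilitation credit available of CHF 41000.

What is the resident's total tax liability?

Tentative minimum tax:
  Adjusted income: CHF 729500 + CHF 6100 + CHF 6900 = CHF 742500
  Less exemption CHF 23000 → base CHF 719500
  CHF 719500 × 26% = CHF 187070

General income tax:
  CHF 184000 × 7% = CHF 12880
  CHF 545500 × 21% = CHF 114555
  → CHF 127435
  Less rehabilitation credit CHF 41000 → CHF 86435

CHF 187070 > CHF 86435, so the tentative minimum tax is the binding amount.

CHF 187070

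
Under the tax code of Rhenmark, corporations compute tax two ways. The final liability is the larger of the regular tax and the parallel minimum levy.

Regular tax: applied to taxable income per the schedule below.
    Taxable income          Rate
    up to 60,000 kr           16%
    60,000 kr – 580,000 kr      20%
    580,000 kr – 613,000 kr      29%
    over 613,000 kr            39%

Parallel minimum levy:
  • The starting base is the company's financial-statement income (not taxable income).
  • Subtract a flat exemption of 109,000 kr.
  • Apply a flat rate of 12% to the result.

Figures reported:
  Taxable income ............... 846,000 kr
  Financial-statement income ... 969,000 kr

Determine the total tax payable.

Regular tax:
  60,000 kr × 16% = 9,600 kr
  520,000 kr × 20% = 104,000 kr
  33,000 kr × 29% = 9,570 kr
  233,000 kr × 39% = 90,870 kr
  → 214,040 kr

Parallel minimum levy:
  Base (financial-statement income): 969,000 kr
  Less exemption 109,000 kr → base 860,000 kr
  860,000 kr × 12% = 103,200 kr

214,040 kr > 103,200 kr, so the regular tax governs.

214,040 kr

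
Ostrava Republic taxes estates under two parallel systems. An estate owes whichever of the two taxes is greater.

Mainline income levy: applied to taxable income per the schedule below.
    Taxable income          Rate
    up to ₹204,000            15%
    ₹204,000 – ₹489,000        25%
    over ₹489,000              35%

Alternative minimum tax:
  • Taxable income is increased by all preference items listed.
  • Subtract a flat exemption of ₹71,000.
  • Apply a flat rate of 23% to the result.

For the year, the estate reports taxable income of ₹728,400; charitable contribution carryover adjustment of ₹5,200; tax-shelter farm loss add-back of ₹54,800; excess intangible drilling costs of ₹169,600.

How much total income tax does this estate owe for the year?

₹204,010

Mainline income levy:
  ₹204,000 × 15% = ₹30,600
  ₹285,000 × 25% = ₹71,250
  ₹239,400 × 35% = ₹83,790
  → ₹185,640

Alternative minimum tax:
  Adjusted income: ₹728,400 + ₹5,200 + ₹54,800 + ₹169,600 = ₹958,000
  Less exemption ₹71,000 → base ₹887,000
  ₹887,000 × 23% = ₹204,010

₹204,010 > ₹185,640, so the alternative minimum tax is the binding amount.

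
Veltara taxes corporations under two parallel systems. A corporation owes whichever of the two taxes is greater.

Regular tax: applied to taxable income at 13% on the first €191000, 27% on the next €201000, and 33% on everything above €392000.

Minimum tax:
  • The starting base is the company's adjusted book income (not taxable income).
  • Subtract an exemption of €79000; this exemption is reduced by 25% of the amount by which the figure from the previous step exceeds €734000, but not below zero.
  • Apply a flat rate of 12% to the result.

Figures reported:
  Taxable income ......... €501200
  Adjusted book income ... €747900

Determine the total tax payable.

Minimum tax:
  Base (adjusted book income): €747900
  Exemption: €79000 − 25% × (€747900 − €734000) = €79000 − €3475 = €75525
  Base: €747900 − €75525 = €672375
  €672375 × 12% = €80685

Regular tax:
  €191000 × 13% = €24830
  €201000 × 27% = €54270
  €109200 × 33% = €36036
  → €115136

€115136 > €80685, so the regular tax governs.

€115136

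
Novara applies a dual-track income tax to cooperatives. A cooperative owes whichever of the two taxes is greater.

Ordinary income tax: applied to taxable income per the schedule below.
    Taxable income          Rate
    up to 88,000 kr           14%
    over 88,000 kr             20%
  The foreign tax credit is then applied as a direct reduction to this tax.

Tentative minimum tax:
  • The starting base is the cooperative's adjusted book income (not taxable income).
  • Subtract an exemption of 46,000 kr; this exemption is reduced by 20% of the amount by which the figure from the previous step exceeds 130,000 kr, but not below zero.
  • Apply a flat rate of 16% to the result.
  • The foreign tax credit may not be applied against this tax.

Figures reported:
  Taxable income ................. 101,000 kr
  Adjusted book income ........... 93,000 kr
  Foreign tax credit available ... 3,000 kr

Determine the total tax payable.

Ordinary income tax:
  88,000 kr × 14% = 12,320 kr
  13,000 kr × 20% = 2,600 kr
  → 14,920 kr
  Less foreign tax credit 3,000 kr → 11,920 kr

Tentative minimum tax:
  Base (adjusted book income): 93,000 kr
  Exemption: 93,000 kr ≤ 130,000 kr, so full 46,000 kr applies
  Base: 93,000 kr − 46,000 kr = 47,000 kr
  47,000 kr × 16% = 7,520 kr

11,920 kr > 7,520 kr, so the ordinary income tax governs.

11,920 kr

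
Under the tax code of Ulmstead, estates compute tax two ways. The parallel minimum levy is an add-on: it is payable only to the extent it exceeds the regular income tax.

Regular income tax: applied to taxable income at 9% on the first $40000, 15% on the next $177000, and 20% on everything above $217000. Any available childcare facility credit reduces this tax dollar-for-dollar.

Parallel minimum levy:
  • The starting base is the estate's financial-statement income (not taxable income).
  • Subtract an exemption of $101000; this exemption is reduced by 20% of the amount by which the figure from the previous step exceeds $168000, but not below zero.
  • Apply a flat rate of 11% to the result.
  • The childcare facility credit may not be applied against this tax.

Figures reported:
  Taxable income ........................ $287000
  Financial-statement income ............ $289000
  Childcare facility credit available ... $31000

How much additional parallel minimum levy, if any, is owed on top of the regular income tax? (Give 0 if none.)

$10192

Parallel minimum levy:
  Base (financial-statement income): $289000
  Exemption: $101000 − 20% × ($289000 − $168000) = $101000 − $24200 = $76800
  Base: $289000 − $76800 = $212200
  $212200 × 11% = $23342

Regular income tax:
  $40000 × 9% = $3600
  $177000 × 15% = $26550
  $70000 × 20% = $14000
  → $44150
  Less childcare facility credit $31000 → $13150

Excess of parallel minimum levy over regular income tax: $23342 − $13150 = $10192.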